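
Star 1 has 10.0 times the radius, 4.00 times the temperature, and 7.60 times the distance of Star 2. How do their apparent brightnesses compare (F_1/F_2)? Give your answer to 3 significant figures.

L_1/L_2 = (R_1/R_2)²(T_1/T_2)⁴ = (10.0)² × (4.00)⁴ = 2.560×10^4.
F_1/F_2 = (L_1/L_2)/(d_1/d_2)² = 2.560×10^4 / (7.60)² = 443.2.

443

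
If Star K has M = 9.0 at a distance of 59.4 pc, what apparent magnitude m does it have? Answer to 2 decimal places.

m = M + 5 log₁₀(d/10 pc) = 9.0 + 5 log₁₀(59.4/10)
  = 9.0 + 5 × 0.774 = 9.0 + 3.87 = 12.87.

12.87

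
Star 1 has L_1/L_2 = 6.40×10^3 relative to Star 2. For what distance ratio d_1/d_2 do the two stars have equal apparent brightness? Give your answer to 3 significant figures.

80.0

Equal flux requires L_1/d_1² = L_2/d_2², so d_1/d_2 = √(L_1/L_2)
= √(6.40×10^3) = 80.00.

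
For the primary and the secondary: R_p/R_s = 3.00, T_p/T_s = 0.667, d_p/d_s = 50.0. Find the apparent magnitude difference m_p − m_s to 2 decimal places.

L_p/L_s = (3.00)²(0.667)⁴ = 1.781.
F_p/F_s = (L_p/L_s)/(d_p/d_s)² = 1.781/2500 = 7.125×10^-4.
m_p − m_s = −2.5 log₁₀(7.125×10^-4) = 7.87.

7.87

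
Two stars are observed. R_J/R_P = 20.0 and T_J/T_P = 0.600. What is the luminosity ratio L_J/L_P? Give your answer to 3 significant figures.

51.8

From the Stefan–Boltzmann law, L ∝ R²T⁴, so
L_J/L_P = (R_J/R_P)² (T_J/T_P)⁴ = (20.0)² × (0.600)⁴ = 400.0 × 0.1296 = 51.84.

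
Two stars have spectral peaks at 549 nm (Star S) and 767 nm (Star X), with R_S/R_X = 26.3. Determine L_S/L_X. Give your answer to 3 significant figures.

Wien's law gives T ∝ 1/λ_max, so T_S/T_X = λ_X/λ_S = 767/549 = 1.397.
Then L ∝ R²T⁴ gives L_S/L_X = (26.3)² × (1.397)⁴ = 691.7 × 3.810 = 2635.

2.64×10^3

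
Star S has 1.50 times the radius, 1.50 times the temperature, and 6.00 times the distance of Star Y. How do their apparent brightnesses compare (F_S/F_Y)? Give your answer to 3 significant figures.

L_S/L_Y = (R_S/R_Y)²(T_S/T_Y)⁴ = (1.50)² × (1.50)⁴ = 11.39.
F_S/F_Y = (L_S/L_Y)/(d_S/d_Y)² = 11.39 / (6.00)² = 0.3164.

0.316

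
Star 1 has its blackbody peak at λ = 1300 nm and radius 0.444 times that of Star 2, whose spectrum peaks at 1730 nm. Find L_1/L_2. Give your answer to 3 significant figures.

Wien's law gives T ∝ 1/λ_max, so T_1/T_2 = λ_2/λ_1 = 1730/1300 = 1.331.
Then L ∝ R²T⁴ gives L_1/L_2 = (0.444)² × (1.331)⁴ = 0.1971 × 3.136 = 0.6183.

0.618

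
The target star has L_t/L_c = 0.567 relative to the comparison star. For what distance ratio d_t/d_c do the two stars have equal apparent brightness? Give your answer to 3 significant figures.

0.753

Equal flux requires L_t/d_t² = L_c/d_c², so d_t/d_c = √(L_t/L_c)
= √(0.567) = 0.7530.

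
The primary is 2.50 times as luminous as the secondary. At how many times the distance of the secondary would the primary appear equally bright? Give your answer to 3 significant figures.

1.58

Equal flux requires L_p/d_p² = L_s/d_s², so d_p/d_s = √(L_p/L_s)
= √(2.50) = 1.581.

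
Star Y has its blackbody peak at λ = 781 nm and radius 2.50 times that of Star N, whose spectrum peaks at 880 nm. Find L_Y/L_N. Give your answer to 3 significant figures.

Wien's law gives T ∝ 1/λ_max, so T_Y/T_N = λ_N/λ_Y = 880/781 = 1.127.
Then L ∝ R²T⁴ gives L_Y/L_N = (2.50)² × (1.127)⁴ = 6.250 × 1.612 = 10.07.

10.1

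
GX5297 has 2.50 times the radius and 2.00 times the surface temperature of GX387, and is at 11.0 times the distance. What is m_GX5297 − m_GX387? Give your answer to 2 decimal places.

L_GX5297/L_GX387 = (2.50)²(2.00)⁴ = 100.0.
F_GX5297/F_GX387 = (L_GX5297/L_GX387)/(d_GX5297/d_GX387)² = 100.0/121.0 = 0.8264.
m_GX5297 − m_GX387 = −2.5 log₁₀(0.8264) = 0.21.

0.21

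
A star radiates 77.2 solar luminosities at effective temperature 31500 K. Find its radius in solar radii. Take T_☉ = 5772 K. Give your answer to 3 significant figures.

R/R_☉ = √(L/L_☉) / (T/T_☉)² = √(77.2) / (5.457)²
       = 8.786 / 29.78 = 0.2950.

0.295 solar radii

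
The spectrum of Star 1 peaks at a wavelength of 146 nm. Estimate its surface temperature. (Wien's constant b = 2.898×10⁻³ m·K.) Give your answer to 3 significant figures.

1.98×10^4 K

T = b/λ_max = 2.898×10⁻³ / (146×10⁻⁹) = 1.985×10^4 K.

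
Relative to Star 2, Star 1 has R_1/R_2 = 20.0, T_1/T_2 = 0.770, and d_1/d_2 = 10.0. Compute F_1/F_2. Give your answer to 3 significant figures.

1.41

L_1/L_2 = (R_1/R_2)²(T_1/T_2)⁴ = (20.0)² × (0.770)⁴ = 140.6.
F_1/F_2 = (L_1/L_2)/(d_1/d_2)² = 140.6 / (10.0)² = 1.406.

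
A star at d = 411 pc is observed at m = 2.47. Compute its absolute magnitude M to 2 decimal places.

M = m − 5 log₁₀(d/10 pc) = 2.47 − 5 log₁₀(411/10)
  = 2.47 − 5 × 1.614 = 2.47 − 8.07 = -5.60.

-5.60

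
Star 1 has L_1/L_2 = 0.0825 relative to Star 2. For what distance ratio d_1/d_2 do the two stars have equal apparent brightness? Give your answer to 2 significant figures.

0.29

Equal flux requires L_1/d_1² = L_2/d_2², so d_1/d_2 = √(L_1/L_2)
= √(0.0825) = 0.2872.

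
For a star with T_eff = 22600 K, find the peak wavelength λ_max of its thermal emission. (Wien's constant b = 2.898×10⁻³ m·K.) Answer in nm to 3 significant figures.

128 nm

λ_max = b/T = 2.898×10⁻³ / 22600 = 1.28×10^-7 m = 128.2 nm.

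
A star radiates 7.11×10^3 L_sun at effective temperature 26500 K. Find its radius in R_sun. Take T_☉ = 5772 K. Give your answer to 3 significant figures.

R/R_☉ = √(L/L_☉) / (T/T_☉)² = √(7.11×10^3) / (4.591)²
       = 84.32 / 21.08 = 4.000.

4.00 R_sun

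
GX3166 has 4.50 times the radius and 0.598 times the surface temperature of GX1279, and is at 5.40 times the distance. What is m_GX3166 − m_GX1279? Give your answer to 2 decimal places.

L_GX3166/L_GX1279 = (4.50)²(0.598)⁴ = 2.590.
F_GX3166/F_GX1279 = (L_GX3166/L_GX1279)/(d_GX3166/d_GX1279)² = 2.590/29.16 = 0.08881.
m_GX3166 − m_GX1279 = −2.5 log₁₀(0.08881) = 2.63.

2.63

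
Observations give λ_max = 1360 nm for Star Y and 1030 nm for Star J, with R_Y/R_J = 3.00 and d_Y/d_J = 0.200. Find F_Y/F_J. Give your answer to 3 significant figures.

Wien's law: T_Y/T_J = λ_J/λ_Y = 1030/1360 = 0.7574.
L_Y/L_J = (R_Y/R_J)²(T_Y/T_J)⁴ = (3.00)²(0.7574)⁴ = 2.961.
F_Y/F_J = (L_Y/L_J)/(d_Y/d_J)² = 2.961/(0.200)² = 74.02.

74.0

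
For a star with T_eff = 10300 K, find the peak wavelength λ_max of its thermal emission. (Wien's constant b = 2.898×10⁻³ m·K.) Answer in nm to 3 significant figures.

281 nm

λ_max = b/T = 2.898×10⁻³ / 10300 = 2.81×10^-7 m = 281.4 nm.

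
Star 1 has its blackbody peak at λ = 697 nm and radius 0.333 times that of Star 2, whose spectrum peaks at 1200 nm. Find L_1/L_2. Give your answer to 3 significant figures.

0.974

Wien's law gives T ∝ 1/λ_max, so T_1/T_2 = λ_2/λ_1 = 1200/697 = 1.722.
Then L ∝ R²T⁴ gives L_1/L_2 = (0.333)² × (1.722)⁴ = 0.1109 × 8.786 = 0.9743.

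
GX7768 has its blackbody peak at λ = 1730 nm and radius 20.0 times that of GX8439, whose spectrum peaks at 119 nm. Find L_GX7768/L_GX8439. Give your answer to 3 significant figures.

Wien's law gives T ∝ 1/λ_max, so T_GX7768/T_GX8439 = λ_GX8439/λ_GX7768 = 119/1730 = 0.06879.
Then L ∝ R²T⁴ gives L_GX7768/L_GX8439 = (20.0)² × (0.06879)⁴ = 400.0 × 2.239×10^-5 = 0.008955.

0.00895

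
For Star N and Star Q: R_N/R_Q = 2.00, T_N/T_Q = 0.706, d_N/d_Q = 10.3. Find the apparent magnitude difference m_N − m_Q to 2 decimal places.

L_N/L_Q = (2.00)²(0.706)⁴ = 0.9938.
F_N/F_Q = (L_N/L_Q)/(d_N/d_Q)² = 0.9938/106.1 = 0.009367.
m_N − m_Q = −2.5 log₁₀(0.009367) = 5.07.

5.07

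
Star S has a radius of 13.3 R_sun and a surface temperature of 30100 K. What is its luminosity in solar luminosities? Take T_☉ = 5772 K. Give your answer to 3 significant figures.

L/L_☉ = (R/R_☉)² (T/T_☉)⁴ = (13.3)² × (30100/5772)⁴
       = 176.9 × (5.215)⁴ = 176.9 × 739.5 = 1.308×10^5.

1.31×10^5 solar luminosities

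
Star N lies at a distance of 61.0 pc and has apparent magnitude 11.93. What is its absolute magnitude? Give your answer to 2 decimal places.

8.00

M = m − 5 log₁₀(d/10 pc) = 11.93 − 5 log₁₀(61.0/10)
  = 11.93 − 5 × 0.785 = 11.93 − 3.93 = 8.00.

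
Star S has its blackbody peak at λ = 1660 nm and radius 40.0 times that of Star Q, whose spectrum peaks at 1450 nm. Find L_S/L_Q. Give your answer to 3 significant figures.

Wien's law gives T ∝ 1/λ_max, so T_S/T_Q = λ_Q/λ_S = 1450/1660 = 0.8735.
Then L ∝ R²T⁴ gives L_S/L_Q = (40.0)² × (0.8735)⁴ = 1600 × 0.5822 = 931.5.

931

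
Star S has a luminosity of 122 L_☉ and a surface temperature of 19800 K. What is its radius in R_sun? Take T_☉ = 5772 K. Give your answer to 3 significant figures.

R/R_☉ = √(L/L_☉) / (T/T_☉)² = √(122) / (3.430)²
       = 11.05 / 11.77 = 0.9386.

0.939 R_sun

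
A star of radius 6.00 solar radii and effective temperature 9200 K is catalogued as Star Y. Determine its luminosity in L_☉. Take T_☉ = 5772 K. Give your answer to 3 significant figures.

232 L_☉

L/L_☉ = (R/R_☉)² (T/T_☉)⁴ = (6.00)² × (9200/5772)⁴
       = 36.00 × (1.594)⁴ = 36.00 × 6.454 = 232.4.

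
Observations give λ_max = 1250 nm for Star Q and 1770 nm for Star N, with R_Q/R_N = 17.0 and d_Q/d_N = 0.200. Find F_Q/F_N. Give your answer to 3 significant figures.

2.90×10^4

Wien's law: T_Q/T_N = λ_N/λ_Q = 1770/1250 = 1.416.
L_Q/L_N = (R_Q/R_N)²(T_Q/T_N)⁴ = (17.0)²(1.416)⁴ = 1162.
F_Q/F_N = (L_Q/L_N)/(d_Q/d_N)² = 1162/(0.200)² = 2.905×10^4.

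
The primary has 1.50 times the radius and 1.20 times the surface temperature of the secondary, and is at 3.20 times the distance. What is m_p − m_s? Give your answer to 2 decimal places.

0.85

L_p/L_s = (1.50)²(1.20)⁴ = 4.666.
F_p/F_s = (L_p/L_s)/(d_p/d_s)² = 4.666/10.24 = 0.4556.
m_p − m_s = −2.5 log₁₀(0.4556) = 0.85.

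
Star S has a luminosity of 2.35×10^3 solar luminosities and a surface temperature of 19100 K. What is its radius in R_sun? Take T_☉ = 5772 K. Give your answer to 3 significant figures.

4.43 R_sun

R/R_☉ = √(L/L_☉) / (T/T_☉)² = √(2.35×10^3) / (3.309)²
       = 48.48 / 10.95 = 4.427.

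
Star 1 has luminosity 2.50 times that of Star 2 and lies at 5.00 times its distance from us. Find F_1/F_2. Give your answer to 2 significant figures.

F = L/(4πd²), so F_1/F_2 = (L_1/L_2) / (d_1/d_2)²
= 2.50 / (5.00)² = 2.50 / 25.00 = 0.1000.

0.10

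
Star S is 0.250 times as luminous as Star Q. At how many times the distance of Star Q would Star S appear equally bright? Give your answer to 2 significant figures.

Equal flux requires L_S/d_S² = L_Q/d_Q², so d_S/d_Q = √(L_S/L_Q)
= √(0.250) = 0.5000.

0.50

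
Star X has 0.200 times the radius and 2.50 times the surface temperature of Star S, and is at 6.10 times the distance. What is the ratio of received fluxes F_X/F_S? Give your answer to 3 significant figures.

L_X/L_S = (R_X/R_S)²(T_X/T_S)⁴ = (0.200)² × (2.50)⁴ = 1.563.
F_X/F_S = (L_X/L_S)/(d_X/d_S)² = 1.563 / (6.10)² = 0.04199.

0.0420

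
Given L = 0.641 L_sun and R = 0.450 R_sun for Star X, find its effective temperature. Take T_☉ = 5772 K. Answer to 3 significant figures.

7.70×10^3 K

T/T_☉ = (L/L_☉)^(1/4) / (R/R_☉)^(1/2)
T = 5772 × (0.641)^(1/4) / √(0.450) = 5772 × 0.8948 / 0.6708 = 7699 K.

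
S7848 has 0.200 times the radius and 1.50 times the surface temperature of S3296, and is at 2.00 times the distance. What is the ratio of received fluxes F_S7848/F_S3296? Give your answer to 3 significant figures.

L_S7848/L_S3296 = (R_S7848/R_S3296)²(T_S7848/T_S3296)⁴ = (0.200)² × (1.50)⁴ = 0.2025.
F_S7848/F_S3296 = (L_S7848/L_S3296)/(d_S7848/d_S3296)² = 0.2025 / (2.00)² = 0.05063.

0.0506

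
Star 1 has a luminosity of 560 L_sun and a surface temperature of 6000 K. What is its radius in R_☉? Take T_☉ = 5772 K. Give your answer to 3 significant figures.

R/R_☉ = √(L/L_☉) / (T/T_☉)² = √(560) / (1.040)²
       = 23.66 / 1.081 = 21.90.

21.9 R_☉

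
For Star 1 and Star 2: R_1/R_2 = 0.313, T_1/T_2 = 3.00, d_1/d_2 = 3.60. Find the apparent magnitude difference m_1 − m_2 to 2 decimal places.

L_1/L_2 = (0.313)²(3.00)⁴ = 7.935.
F_1/F_2 = (L_1/L_2)/(d_1/d_2)² = 7.935/12.96 = 0.6123.
m_1 − m_2 = −2.5 log₁₀(0.6123) = 0.53.

0.53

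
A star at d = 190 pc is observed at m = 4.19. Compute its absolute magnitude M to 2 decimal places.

M = m − 5 log₁₀(d/10 pc) = 4.19 − 5 log₁₀(190/10)
  = 4.19 − 5 × 1.279 = 4.19 − 6.39 = -2.20.

-2.20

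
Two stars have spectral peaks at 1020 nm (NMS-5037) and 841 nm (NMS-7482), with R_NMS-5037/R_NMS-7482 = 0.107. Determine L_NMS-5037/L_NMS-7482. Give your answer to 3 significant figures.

0.00529

Wien's law gives T ∝ 1/λ_max, so T_NMS-5037/T_NMS-7482 = λ_NMS-7482/λ_NMS-5037 = 841/1020 = 0.8245.
Then L ∝ R²T⁴ gives L_NMS-5037/L_NMS-7482 = (0.107)² × (0.8245)⁴ = 0.01145 × 0.4622 = 0.005291.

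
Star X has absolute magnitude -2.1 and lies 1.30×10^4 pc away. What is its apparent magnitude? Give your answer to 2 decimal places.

13.47

m = M + 5 log₁₀(d/10 pc) = -2.1 + 5 log₁₀(1.30×10^4/10)
  = -2.1 + 5 × 3.114 = -2.1 + 15.57 = 13.47.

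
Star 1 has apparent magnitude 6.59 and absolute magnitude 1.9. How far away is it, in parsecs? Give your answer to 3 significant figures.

86.7 pc

m − M = 5 log₁₀(d/10 pc)
6.59 − (1.9) = 4.69 = 5 log₁₀(d/10)
d = 10 × 10^(4.69/5) = 10 × 10^0.938 = 86.70 pc.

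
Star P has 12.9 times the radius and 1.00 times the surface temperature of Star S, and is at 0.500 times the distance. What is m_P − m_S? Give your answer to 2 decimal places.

L_P/L_S = (12.9)²(1.00)⁴ = 166.4.
F_P/F_S = (L_P/L_S)/(d_P/d_S)² = 166.4/0.2500 = 665.6.
m_P − m_S = −2.5 log₁₀(665.6) = -7.06.

-7.06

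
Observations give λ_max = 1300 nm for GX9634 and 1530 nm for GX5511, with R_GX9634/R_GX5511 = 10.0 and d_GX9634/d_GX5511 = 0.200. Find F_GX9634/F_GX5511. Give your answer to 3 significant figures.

4.80×10^3

Wien's law: T_GX9634/T_GX5511 = λ_GX5511/λ_GX9634 = 1530/1300 = 1.177.
L_GX9634/L_GX5511 = (R_GX9634/R_GX5511)²(T_GX9634/T_GX5511)⁴ = (10.0)²(1.177)⁴ = 191.9.
F_GX9634/F_GX5511 = (L_GX9634/L_GX5511)/(d_GX9634/d_GX5511)² = 191.9/(0.200)² = 4797.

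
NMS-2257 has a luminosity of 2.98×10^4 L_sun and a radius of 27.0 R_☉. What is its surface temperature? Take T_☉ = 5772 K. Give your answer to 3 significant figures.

T/T_☉ = (L/L_☉)^(1/4) / (R/R_☉)^(1/2)
T = 5772 × (2.98×10^4)^(1/4) / √(27.0) = 5772 × 13.14 / 5.196 = 1.459×10^4 K.

1.46×10^4 K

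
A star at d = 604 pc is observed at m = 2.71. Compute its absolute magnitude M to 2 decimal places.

M = m − 5 log₁₀(d/10 pc) = 2.71 − 5 log₁₀(604/10)
  = 2.71 − 5 × 1.781 = 2.71 − 8.91 = -6.20.

-6.20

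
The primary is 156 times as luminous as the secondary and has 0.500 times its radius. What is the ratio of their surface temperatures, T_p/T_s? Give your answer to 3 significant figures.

L ∝ R²T⁴ gives T ∝ (L/R²)^(1/4), so
T_p/T_s = (156 / 0.500²)^(1/4) = (624.0)^(1/4) = 4.998.

5.00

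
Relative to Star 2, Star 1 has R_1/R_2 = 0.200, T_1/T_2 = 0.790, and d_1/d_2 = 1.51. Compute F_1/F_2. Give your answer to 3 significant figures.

L_1/L_2 = (R_1/R_2)²(T_1/T_2)⁴ = (0.200)² × (0.790)⁴ = 0.01558.
F_1/F_2 = (L_1/L_2)/(d_1/d_2)² = 0.01558 / (1.51)² = 0.006833.

0.00683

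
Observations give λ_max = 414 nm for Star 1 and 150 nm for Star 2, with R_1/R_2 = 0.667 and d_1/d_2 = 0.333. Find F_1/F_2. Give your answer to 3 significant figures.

Wien's law: T_1/T_2 = λ_2/λ_1 = 150/414 = 0.3623.
L_1/L_2 = (R_1/R_2)²(T_1/T_2)⁴ = (0.667)²(0.3623)⁴ = 0.007667.
F_1/F_2 = (L_1/L_2)/(d_1/d_2)² = 0.007667/(0.333)² = 0.06914.

0.0691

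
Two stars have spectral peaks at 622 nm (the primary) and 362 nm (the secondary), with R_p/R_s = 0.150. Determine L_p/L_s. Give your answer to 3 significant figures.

0.00258

Wien's law gives T ∝ 1/λ_max, so T_p/T_s = λ_s/λ_p = 362/622 = 0.5820.
Then L ∝ R²T⁴ gives L_p/L_s = (0.150)² × (0.5820)⁴ = 0.02250 × 0.1147 = 0.002581.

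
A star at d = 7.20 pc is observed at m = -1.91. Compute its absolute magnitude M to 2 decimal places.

M = m − 5 log₁₀(d/10 pc) = -1.91 − 5 log₁₀(7.20/10)
  = -1.91 − 5 × -0.143 = -1.91 − -0.71 = -1.20.

-1.20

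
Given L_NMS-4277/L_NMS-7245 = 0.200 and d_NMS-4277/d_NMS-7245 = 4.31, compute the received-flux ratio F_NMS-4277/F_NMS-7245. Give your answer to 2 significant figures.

0.011

F = L/(4πd²), so F_NMS-4277/F_NMS-7245 = (L_NMS-4277/L_NMS-7245) / (d_NMS-4277/d_NMS-7245)²
= 0.200 / (4.31)² = 0.200 / 18.58 = 0.01077.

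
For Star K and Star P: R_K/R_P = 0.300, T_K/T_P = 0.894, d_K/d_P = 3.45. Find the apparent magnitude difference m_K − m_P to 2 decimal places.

L_K/L_P = (0.300)²(0.894)⁴ = 0.05749.
F_K/F_P = (L_K/L_P)/(d_K/d_P)² = 0.05749/11.90 = 0.004830.
m_K − m_P = −2.5 log₁₀(0.004830) = 5.79.

5.79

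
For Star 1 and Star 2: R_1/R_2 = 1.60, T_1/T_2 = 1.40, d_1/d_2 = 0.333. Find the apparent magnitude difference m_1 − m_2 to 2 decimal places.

L_1/L_2 = (1.60)²(1.40)⁴ = 9.834.
F_1/F_2 = (L_1/L_2)/(d_1/d_2)² = 9.834/0.1109 = 88.69.
m_1 − m_2 = −2.5 log₁₀(88.69) = -4.87.

-4.87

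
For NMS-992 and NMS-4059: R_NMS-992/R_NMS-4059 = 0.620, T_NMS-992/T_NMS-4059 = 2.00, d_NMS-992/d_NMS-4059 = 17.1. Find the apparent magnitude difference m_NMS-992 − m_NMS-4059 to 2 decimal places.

L_NMS-992/L_NMS-4059 = (0.620)²(2.00)⁴ = 6.150.
F_NMS-992/F_NMS-4059 = (L_NMS-992/L_NMS-4059)/(d_NMS-992/d_NMS-4059)² = 6.150/292.4 = 0.02103.
m_NMS-992 − m_NMS-4059 = −2.5 log₁₀(0.02103) = 4.19.

4.19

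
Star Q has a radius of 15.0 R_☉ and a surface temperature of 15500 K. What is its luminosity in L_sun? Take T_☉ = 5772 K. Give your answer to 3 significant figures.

1.17×10^4 L_sun

L/L_☉ = (R/R_☉)² (T/T_☉)⁴ = (15.0)² × (15500/5772)⁴
       = 225.0 × (2.685)⁴ = 225.0 × 52.00 = 1.170×10^4.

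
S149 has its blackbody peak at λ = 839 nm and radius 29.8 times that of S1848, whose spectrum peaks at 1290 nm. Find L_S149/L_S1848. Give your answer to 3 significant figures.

4.96×10^3

Wien's law gives T ∝ 1/λ_max, so T_S149/T_S1848 = λ_S1848/λ_S149 = 1290/839 = 1.538.
Then L ∝ R²T⁴ gives L_S149/L_S1848 = (29.8)² × (1.538)⁴ = 888.0 × 5.589 = 4963.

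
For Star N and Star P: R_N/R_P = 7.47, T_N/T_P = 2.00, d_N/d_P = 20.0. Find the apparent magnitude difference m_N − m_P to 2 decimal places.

L_N/L_P = (7.47)²(2.00)⁴ = 892.8.
F_N/F_P = (L_N/L_P)/(d_N/d_P)² = 892.8/400.0 = 2.232.
m_N − m_P = −2.5 log₁₀(2.232) = -0.87.

-0.87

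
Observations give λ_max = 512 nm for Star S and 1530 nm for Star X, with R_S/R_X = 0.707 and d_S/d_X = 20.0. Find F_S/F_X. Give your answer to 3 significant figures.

Wien's law: T_S/T_X = λ_X/λ_S = 1530/512 = 2.988.
L_S/L_X = (R_S/R_X)²(T_S/T_X)⁴ = (0.707)²(2.988)⁴ = 39.86.
F_S/F_X = (L_S/L_X)/(d_S/d_X)² = 39.86/(20.0)² = 0.09965.

0.0996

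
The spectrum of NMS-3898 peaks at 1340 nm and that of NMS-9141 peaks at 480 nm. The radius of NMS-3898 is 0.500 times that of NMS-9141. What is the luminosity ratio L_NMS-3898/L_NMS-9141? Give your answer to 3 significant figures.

0.00412

Wien's law gives T ∝ 1/λ_max, so T_NMS-3898/T_NMS-9141 = λ_NMS-9141/λ_NMS-3898 = 480/1340 = 0.3582.
Then L ∝ R²T⁴ gives L_NMS-3898/L_NMS-9141 = (0.500)² × (0.3582)⁴ = 0.2500 × 0.01646 = 0.004116.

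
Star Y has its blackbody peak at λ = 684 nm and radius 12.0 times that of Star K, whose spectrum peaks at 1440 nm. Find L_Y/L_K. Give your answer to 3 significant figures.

2.83×10^3

Wien's law gives T ∝ 1/λ_max, so T_Y/T_K = λ_K/λ_Y = 1440/684 = 2.105.
Then L ∝ R²T⁴ gives L_Y/L_K = (12.0)² × (2.105)⁴ = 144.0 × 19.64 = 2829.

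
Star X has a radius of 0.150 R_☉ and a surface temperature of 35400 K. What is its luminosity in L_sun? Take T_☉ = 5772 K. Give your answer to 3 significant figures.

31.8 L_sun

L/L_☉ = (R/R_☉)² (T/T_☉)⁴ = (0.150)² × (35400/5772)⁴
       = 0.02250 × (6.133)⁴ = 0.02250 × 1415 = 31.83.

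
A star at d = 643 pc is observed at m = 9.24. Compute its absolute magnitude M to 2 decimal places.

M = m − 5 log₁₀(d/10 pc) = 9.24 − 5 log₁₀(643/10)
  = 9.24 − 5 × 1.808 = 9.24 − 9.04 = 0.20.

0.20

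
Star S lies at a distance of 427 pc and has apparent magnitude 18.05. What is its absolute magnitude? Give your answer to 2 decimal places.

9.90

M = m − 5 log₁₀(d/10 pc) = 18.05 − 5 log₁₀(427/10)
  = 18.05 − 5 × 1.630 = 18.05 − 8.15 = 9.90.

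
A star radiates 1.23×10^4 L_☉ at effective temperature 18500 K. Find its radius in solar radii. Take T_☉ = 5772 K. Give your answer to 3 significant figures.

R/R_☉ = √(L/L_☉) / (T/T_☉)² = √(1.23×10^4) / (3.205)²
       = 110.9 / 10.27 = 10.80.

10.8 solar radii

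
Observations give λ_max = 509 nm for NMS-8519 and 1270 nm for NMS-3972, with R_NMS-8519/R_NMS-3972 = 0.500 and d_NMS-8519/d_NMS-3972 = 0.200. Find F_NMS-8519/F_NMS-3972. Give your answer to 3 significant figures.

242

Wien's law: T_NMS-8519/T_NMS-3972 = λ_NMS-3972/λ_NMS-8519 = 1270/509 = 2.495.
L_NMS-8519/L_NMS-3972 = (R_NMS-8519/R_NMS-3972)²(T_NMS-8519/T_NMS-3972)⁴ = (0.500)²(2.495)⁴ = 9.689.
F_NMS-8519/F_NMS-3972 = (L_NMS-8519/L_NMS-3972)/(d_NMS-8519/d_NMS-3972)² = 9.689/(0.200)² = 242.2.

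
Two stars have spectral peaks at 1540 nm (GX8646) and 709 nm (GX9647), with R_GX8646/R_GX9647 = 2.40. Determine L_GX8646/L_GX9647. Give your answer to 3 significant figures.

Wien's law gives T ∝ 1/λ_max, so T_GX8646/T_GX9647 = λ_GX9647/λ_GX8646 = 709/1540 = 0.4604.
Then L ∝ R²T⁴ gives L_GX8646/L_GX9647 = (2.40)² × (0.4604)⁴ = 5.760 × 0.04493 = 0.2588.

0.259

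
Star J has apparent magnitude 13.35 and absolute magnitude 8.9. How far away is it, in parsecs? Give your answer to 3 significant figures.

m − M = 5 log₁₀(d/10 pc)
13.35 − (8.9) = 4.45 = 5 log₁₀(d/10)
d = 10 × 10^(4.45/5) = 10 × 10^0.890 = 77.62 pc.

77.6 pc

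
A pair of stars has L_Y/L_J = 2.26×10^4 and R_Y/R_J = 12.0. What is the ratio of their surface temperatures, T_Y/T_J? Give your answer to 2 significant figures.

L ∝ R²T⁴ gives T ∝ (L/R²)^(1/4), so
T_Y/T_J = (2.26×10^4 / 12.0²)^(1/4) = (156.9)^(1/4) = 3.539.

3.5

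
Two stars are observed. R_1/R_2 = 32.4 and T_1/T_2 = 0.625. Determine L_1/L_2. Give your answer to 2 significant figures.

From the Stefan–Boltzmann law, L ∝ R²T⁴, so
L_1/L_2 = (R_1/R_2)² (T_1/T_2)⁴ = (32.4)² × (0.625)⁴ = 1050 × 0.1526 = 160.2.

1.6×10^2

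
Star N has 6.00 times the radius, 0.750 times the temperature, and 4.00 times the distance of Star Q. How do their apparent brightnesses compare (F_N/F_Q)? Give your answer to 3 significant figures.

0.712

L_N/L_Q = (R_N/R_Q)²(T_N/T_Q)⁴ = (6.00)² × (0.750)⁴ = 11.39.
F_N/F_Q = (L_N/L_Q)/(d_N/d_Q)² = 11.39 / (4.00)² = 0.7119.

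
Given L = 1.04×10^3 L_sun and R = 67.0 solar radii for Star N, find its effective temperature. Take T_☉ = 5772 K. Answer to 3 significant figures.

T/T_☉ = (L/L_☉)^(1/4) / (R/R_☉)^(1/2)
T = 5772 × (1.04×10^3)^(1/4) / √(67.0) = 5772 × 5.679 / 8.185 = 4004 K.

4.00×10^3 K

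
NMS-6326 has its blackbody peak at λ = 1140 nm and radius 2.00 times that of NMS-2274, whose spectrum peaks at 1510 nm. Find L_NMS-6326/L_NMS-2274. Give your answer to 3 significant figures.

12.3

Wien's law gives T ∝ 1/λ_max, so T_NMS-6326/T_NMS-2274 = λ_NMS-2274/λ_NMS-6326 = 1510/1140 = 1.325.
Then L ∝ R²T⁴ gives L_NMS-6326/L_NMS-2274 = (2.00)² × (1.325)⁴ = 4.000 × 3.078 = 12.31.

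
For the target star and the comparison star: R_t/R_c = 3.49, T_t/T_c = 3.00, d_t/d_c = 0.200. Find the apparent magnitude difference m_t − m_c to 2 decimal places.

L_t/L_c = (3.49)²(3.00)⁴ = 986.6.
F_t/F_c = (L_t/L_c)/(d_t/d_c)² = 986.6/0.04000 = 2.466×10^4.
m_t − m_c = −2.5 log₁₀(2.466×10^4) = -10.98.

-10.98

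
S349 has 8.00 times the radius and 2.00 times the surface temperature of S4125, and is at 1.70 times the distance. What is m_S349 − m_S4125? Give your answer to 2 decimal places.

-6.37

L_S349/L_S4125 = (8.00)²(2.00)⁴ = 1024.
F_S349/F_S4125 = (L_S349/L_S4125)/(d_S349/d_S4125)² = 1024/2.890 = 354.3.
m_S349 − m_S4125 = −2.5 log₁₀(354.3) = -6.37.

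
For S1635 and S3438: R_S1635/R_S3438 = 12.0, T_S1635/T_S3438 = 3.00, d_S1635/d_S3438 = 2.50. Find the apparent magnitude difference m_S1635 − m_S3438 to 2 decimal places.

-8.18

L_S1635/L_S3438 = (12.0)²(3.00)⁴ = 1.166×10^4.
F_S1635/F_S3438 = (L_S1635/L_S3438)/(d_S1635/d_S3438)² = 1.166×10^4/6.250 = 1866.
m_S1635 − m_S3438 = −2.5 log₁₀(1866) = -8.18.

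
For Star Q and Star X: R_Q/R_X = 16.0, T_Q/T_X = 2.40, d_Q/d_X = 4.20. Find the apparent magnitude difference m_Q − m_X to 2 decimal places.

-6.71

L_Q/L_X = (16.0)²(2.40)⁴ = 8493.
F_Q/F_X = (L_Q/L_X)/(d_Q/d_X)² = 8493/17.64 = 481.5.
m_Q − m_X = −2.5 log₁₀(481.5) = -6.71.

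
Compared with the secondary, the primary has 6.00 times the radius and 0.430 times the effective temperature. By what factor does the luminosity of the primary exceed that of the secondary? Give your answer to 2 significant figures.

1.2

From the Stefan–Boltzmann law, L ∝ R²T⁴, so
L_p/L_s = (R_p/R_s)² (T_p/T_s)⁴ = (6.00)² × (0.430)⁴ = 36.00 × 0.03419 = 1.231.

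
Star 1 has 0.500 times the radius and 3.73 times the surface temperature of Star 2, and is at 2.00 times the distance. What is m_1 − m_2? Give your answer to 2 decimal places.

-2.71

L_1/L_2 = (0.500)²(3.73)⁴ = 48.39.
F_1/F_2 = (L_1/L_2)/(d_1/d_2)² = 48.39/4.000 = 12.10.
m_1 − m_2 = −2.5 log₁₀(12.10) = -2.71.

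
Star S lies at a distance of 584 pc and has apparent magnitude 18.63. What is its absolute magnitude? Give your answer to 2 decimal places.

9.80

M = m − 5 log₁₀(d/10 pc) = 18.63 − 5 log₁₀(584/10)
  = 18.63 − 5 × 1.766 = 18.63 − 8.83 = 9.80.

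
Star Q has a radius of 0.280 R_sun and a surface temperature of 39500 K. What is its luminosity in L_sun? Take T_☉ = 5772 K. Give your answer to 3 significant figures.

172 L_sun

L/L_☉ = (R/R_☉)² (T/T_☉)⁴ = (0.280)² × (39500/5772)⁴
       = 0.07840 × (6.843)⁴ = 0.07840 × 2193 = 171.9.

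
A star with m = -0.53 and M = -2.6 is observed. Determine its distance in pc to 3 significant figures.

m − M = 5 log₁₀(d/10 pc)
-0.53 − (-2.6) = 2.07 = 5 log₁₀(d/10)
d = 10 × 10^(2.07/5) = 10 × 10^0.414 = 25.94 pc.

25.9 pc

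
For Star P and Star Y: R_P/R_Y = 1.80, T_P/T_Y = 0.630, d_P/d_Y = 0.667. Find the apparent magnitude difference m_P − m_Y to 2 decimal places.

-0.15

L_P/L_Y = (1.80)²(0.630)⁴ = 0.5104.
F_P/F_Y = (L_P/L_Y)/(d_P/d_Y)² = 0.5104/0.4449 = 1.147.
m_P − m_Y = −2.5 log₁₀(1.147) = -0.15.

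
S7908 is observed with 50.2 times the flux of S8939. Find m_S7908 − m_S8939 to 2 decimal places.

-4.25

m_S7908 − m_S8939 = −2.5 log₁₀(F_S7908/F_S8939) = −2.5 log₁₀(50.2) = −2.5 × (1.701) = -4.252.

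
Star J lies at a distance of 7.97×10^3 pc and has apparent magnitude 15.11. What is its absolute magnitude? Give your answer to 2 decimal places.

M = m − 5 log₁₀(d/10 pc) = 15.11 − 5 log₁₀(7.97×10^3/10)
  = 15.11 − 5 × 2.901 = 15.11 − 14.51 = 0.60.

0.60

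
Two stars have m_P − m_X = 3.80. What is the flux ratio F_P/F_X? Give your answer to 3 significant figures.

F_P/F_X = 10^(−(m_P − m_X)/2.5) = 10^(-3.80/2.5) = 10^-1.520 = 0.03020.

0.0302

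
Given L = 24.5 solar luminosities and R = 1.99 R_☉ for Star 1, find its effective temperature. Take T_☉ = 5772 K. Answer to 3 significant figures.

T/T_☉ = (L/L_☉)^(1/4) / (R/R_☉)^(1/2)
T = 5772 × (24.5)^(1/4) / √(1.99) = 5772 × 2.225 / 1.411 = 9103 K.

9.10×10^3 K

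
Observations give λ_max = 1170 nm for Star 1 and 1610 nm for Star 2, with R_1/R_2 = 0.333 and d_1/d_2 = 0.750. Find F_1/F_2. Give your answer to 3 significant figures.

0.707

Wien's law: T_1/T_2 = λ_2/λ_1 = 1610/1170 = 1.376.
L_1/L_2 = (R_1/R_2)²(T_1/T_2)⁴ = (0.333)²(1.376)⁴ = 0.3976.
F_1/F_2 = (L_1/L_2)/(d_1/d_2)² = 0.3976/(0.750)² = 0.7068.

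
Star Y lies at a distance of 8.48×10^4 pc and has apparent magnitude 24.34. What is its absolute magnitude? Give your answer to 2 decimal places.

M = m − 5 log₁₀(d/10 pc) = 24.34 − 5 log₁₀(8.48×10^4/10)
  = 24.34 − 5 × 3.928 = 24.34 − 19.64 = 4.70.

4.70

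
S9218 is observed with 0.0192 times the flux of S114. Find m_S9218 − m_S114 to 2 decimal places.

4.29

m_S9218 − m_S114 = −2.5 log₁₀(F_S9218/F_S114) = −2.5 log₁₀(0.0192) = −2.5 × (-1.717) = 4.292.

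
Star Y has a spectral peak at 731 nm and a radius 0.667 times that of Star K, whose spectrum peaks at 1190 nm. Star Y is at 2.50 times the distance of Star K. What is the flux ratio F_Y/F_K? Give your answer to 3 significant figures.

Wien's law: T_Y/T_K = λ_K/λ_Y = 1190/731 = 1.628.
L_Y/L_K = (R_Y/R_K)²(T_Y/T_K)⁴ = (0.667)²(1.628)⁴ = 3.124.
F_Y/F_K = (L_Y/L_K)/(d_Y/d_K)² = 3.124/(2.50)² = 0.4999.

0.500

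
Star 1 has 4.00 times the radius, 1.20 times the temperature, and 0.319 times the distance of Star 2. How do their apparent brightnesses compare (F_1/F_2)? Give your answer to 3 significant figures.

L_1/L_2 = (R_1/R_2)²(T_1/T_2)⁴ = (4.00)² × (1.20)⁴ = 33.18.
F_1/F_2 = (L_1/L_2)/(d_1/d_2)² = 33.18 / (0.319)² = 326.0.

326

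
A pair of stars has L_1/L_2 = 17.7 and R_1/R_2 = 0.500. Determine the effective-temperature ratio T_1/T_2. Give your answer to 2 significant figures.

L ∝ R²T⁴ gives T ∝ (L/R²)^(1/4), so
T_1/T_2 = (17.7 / 0.500²)^(1/4) = (70.80)^(1/4) = 2.901.

2.9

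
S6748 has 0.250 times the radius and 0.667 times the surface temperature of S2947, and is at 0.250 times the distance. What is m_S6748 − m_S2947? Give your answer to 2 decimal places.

1.76

L_S6748/L_S2947 = (0.250)²(0.667)⁴ = 0.01237.
F_S6748/F_S2947 = (L_S6748/L_S2947)/(d_S6748/d_S2947)² = 0.01237/0.06250 = 0.1979.
m_S6748 − m_S2947 = −2.5 log₁₀(0.1979) = 1.76.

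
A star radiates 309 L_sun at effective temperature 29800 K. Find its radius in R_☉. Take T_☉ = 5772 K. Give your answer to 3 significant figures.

R/R_☉ = √(L/L_☉) / (T/T_☉)² = √(309) / (5.163)²
       = 17.58 / 26.66 = 0.6595.

0.659 R_☉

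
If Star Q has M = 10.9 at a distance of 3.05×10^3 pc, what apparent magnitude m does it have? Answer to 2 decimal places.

23.32

m = M + 5 log₁₀(d/10 pc) = 10.9 + 5 log₁₀(3.05×10^3/10)
  = 10.9 + 5 × 2.484 = 10.9 + 12.42 = 23.32.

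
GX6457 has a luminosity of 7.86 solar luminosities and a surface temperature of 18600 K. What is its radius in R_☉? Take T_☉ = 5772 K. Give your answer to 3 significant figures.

0.270 R_☉

R/R_☉ = √(L/L_☉) / (T/T_☉)² = √(7.86) / (3.222)²
       = 2.804 / 10.38 = 0.2700.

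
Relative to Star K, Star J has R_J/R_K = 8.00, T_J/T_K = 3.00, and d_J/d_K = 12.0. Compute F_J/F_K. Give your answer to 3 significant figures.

36.0

L_J/L_K = (R_J/R_K)²(T_J/T_K)⁴ = (8.00)² × (3.00)⁴ = 5184.
F_J/F_K = (L_J/L_K)/(d_J/d_K)² = 5184 / (12.0)² = 36.00.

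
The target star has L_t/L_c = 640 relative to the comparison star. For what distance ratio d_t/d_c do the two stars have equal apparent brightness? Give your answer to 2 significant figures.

Equal flux requires L_t/d_t² = L_c/d_c², so d_t/d_c = √(L_t/L_c)
= √(640) = 25.30.

25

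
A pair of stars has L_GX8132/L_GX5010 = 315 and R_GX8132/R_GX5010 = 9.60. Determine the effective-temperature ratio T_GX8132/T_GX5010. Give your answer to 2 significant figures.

1.4

L ∝ R²T⁴ gives T ∝ (L/R²)^(1/4), so
T_GX8132/T_GX5010 = (315 / 9.60²)^(1/4) = (3.418)^(1/4) = 1.360.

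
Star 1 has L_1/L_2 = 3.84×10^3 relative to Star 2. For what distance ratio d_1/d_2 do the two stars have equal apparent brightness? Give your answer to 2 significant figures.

Equal flux requires L_1/d_1² = L_2/d_2², so d_1/d_2 = √(L_1/L_2)
= √(3.84×10^3) = 61.97.

62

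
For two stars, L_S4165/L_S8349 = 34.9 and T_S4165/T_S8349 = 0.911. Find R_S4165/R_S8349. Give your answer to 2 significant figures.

7.1

L ∝ R²T⁴ gives R ∝ √L / T², so
R_S4165/R_S8349 = √(34.9) / (0.911)² = 5.908 / 0.8299 = 7.118.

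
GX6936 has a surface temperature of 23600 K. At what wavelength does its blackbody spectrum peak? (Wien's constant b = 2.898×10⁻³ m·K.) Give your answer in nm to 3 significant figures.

123 nm

λ_max = b/T = 2.898×10⁻³ / 23600 = 1.23×10^-7 m = 122.8 nm.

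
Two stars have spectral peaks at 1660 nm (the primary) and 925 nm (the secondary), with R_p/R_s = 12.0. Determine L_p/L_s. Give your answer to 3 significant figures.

Wien's law gives T ∝ 1/λ_max, so T_p/T_s = λ_s/λ_p = 925/1660 = 0.5572.
Then L ∝ R²T⁴ gives L_p/L_s = (12.0)² × (0.5572)⁴ = 144.0 × 0.09641 = 13.88.

13.9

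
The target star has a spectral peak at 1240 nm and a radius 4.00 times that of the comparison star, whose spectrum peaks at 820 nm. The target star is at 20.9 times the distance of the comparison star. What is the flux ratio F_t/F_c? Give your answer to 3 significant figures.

0.00700

Wien's law: T_t/T_c = λ_c/λ_t = 820/1240 = 0.6613.
L_t/L_c = (R_t/R_c)²(T_t/T_c)⁴ = (4.00)²(0.6613)⁴ = 3.060.
F_t/F_c = (L_t/L_c)/(d_t/d_c)² = 3.060/(20.9)² = 0.007005.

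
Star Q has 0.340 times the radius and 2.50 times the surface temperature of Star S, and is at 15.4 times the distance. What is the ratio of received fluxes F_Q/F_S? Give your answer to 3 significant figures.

L_Q/L_S = (R_Q/R_S)²(T_Q/T_S)⁴ = (0.340)² × (2.50)⁴ = 4.516.
F_Q/F_S = (L_Q/L_S)/(d_Q/d_S)² = 4.516 / (15.4)² = 0.01904.

0.0190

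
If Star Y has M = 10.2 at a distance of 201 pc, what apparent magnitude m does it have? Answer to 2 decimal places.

16.72

m = M + 5 log₁₀(d/10 pc) = 10.2 + 5 log₁₀(201/10)
  = 10.2 + 5 × 1.303 = 10.2 + 6.52 = 16.72.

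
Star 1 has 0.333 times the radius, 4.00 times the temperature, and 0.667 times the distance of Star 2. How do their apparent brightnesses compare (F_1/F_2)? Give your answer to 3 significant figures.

63.8

L_1/L_2 = (R_1/R_2)²(T_1/T_2)⁴ = (0.333)² × (4.00)⁴ = 28.39.
F_1/F_2 = (L_1/L_2)/(d_1/d_2)² = 28.39 / (0.667)² = 63.81.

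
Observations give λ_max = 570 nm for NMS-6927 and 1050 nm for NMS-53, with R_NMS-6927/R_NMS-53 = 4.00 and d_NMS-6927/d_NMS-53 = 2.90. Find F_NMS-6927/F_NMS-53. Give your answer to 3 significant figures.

21.9

Wien's law: T_NMS-6927/T_NMS-53 = λ_NMS-53/λ_NMS-6927 = 1050/570 = 1.842.
L_NMS-6927/L_NMS-53 = (R_NMS-6927/R_NMS-53)²(T_NMS-6927/T_NMS-53)⁴ = (4.00)²(1.842)⁴ = 184.2.
F_NMS-6927/F_NMS-53 = (L_NMS-6927/L_NMS-53)/(d_NMS-6927/d_NMS-53)² = 184.2/(2.90)² = 21.91.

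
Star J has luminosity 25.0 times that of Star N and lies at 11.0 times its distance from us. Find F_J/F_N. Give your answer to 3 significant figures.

F = L/(4πd²), so F_J/F_N = (L_J/L_N) / (d_J/d_N)²
= 25.0 / (11.0)² = 25.0 / 121.0 = 0.2066.

0.207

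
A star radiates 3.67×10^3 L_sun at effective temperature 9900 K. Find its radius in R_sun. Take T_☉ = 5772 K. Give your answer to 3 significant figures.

R/R_☉ = √(L/L_☉) / (T/T_☉)² = √(3.67×10^3) / (1.715)²
       = 60.58 / 2.942 = 20.59.

20.6 R_sun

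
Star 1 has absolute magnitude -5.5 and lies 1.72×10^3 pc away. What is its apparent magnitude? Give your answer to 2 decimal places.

5.68

m = M + 5 log₁₀(d/10 pc) = -5.5 + 5 log₁₀(1.72×10^3/10)
  = -5.5 + 5 × 2.236 = -5.5 + 11.18 = 5.68.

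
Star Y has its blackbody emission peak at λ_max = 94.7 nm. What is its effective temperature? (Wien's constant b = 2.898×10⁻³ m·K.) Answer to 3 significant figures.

T = b/λ_max = 2.898×10⁻³ / (94.7×10⁻⁹) = 3.060×10^4 K.

3.06×10^4 K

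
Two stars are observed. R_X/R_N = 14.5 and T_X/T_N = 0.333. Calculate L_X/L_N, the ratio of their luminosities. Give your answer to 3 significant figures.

From the Stefan–Boltzmann law, L ∝ R²T⁴, so
L_X/L_N = (R_X/R_N)² (T_X/T_N)⁴ = (14.5)² × (0.333)⁴ = 210.2 × 0.01230 = 2.585.

2.59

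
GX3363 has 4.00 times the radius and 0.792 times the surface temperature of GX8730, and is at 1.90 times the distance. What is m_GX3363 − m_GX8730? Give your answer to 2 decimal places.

L_GX3363/L_GX8730 = (4.00)²(0.792)⁴ = 6.295.
F_GX3363/F_GX8730 = (L_GX3363/L_GX8730)/(d_GX3363/d_GX8730)² = 6.295/3.610 = 1.744.
m_GX3363 − m_GX8730 = −2.5 log₁₀(1.744) = -0.60.

-0.60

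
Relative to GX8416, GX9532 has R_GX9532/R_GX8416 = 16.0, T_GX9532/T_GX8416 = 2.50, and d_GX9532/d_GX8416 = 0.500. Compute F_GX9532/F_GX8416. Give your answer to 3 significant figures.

4.00×10^4

L_GX9532/L_GX8416 = (R_GX9532/R_GX8416)²(T_GX9532/T_GX8416)⁴ = (16.0)² × (2.50)⁴ = 1.000×10^4.
F_GX9532/F_GX8416 = (L_GX9532/L_GX8416)/(d_GX9532/d_GX8416)² = 1.000×10^4 / (0.500)² = 4.000×10^4.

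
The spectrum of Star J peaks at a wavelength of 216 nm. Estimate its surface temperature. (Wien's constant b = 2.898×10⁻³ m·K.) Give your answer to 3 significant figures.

1.34×10^4 K

T = b/λ_max = 2.898×10⁻³ / (216×10⁻⁹) = 1.342×10^4 K.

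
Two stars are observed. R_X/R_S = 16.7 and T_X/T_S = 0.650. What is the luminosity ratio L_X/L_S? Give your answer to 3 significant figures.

From the Stefan–Boltzmann law, L ∝ R²T⁴, so
L_X/L_S = (R_X/R_S)² (T_X/T_S)⁴ = (16.7)² × (0.650)⁴ = 278.9 × 0.1785 = 49.78.

49.8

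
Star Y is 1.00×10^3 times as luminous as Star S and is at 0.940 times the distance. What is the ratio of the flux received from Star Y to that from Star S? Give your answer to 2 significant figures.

1.1×10^3

F = L/(4πd²), so F_Y/F_S = (L_Y/L_S) / (d_Y/d_S)²
= 1.00×10^3 / (0.940)² = 1.00×10^3 / 0.8836 = 1132.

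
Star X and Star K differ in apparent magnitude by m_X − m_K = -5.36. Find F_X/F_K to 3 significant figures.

139

F_X/F_K = 10^(−(m_X − m_K)/2.5) = 10^(5.36/2.5) = 10^2.144 = 139.3.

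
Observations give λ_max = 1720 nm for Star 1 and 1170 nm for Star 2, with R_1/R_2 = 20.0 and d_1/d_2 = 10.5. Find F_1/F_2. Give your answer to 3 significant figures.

Wien's law: T_1/T_2 = λ_2/λ_1 = 1170/1720 = 0.6802.
L_1/L_2 = (R_1/R_2)²(T_1/T_2)⁴ = (20.0)²(0.6802)⁴ = 85.64.
F_1/F_2 = (L_1/L_2)/(d_1/d_2)² = 85.64/(10.5)² = 0.7768.

0.777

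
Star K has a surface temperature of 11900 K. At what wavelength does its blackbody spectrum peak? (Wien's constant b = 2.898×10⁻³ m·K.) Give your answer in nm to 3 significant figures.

244 nm

λ_max = b/T = 2.898×10⁻³ / 11900 = 2.44×10^-7 m = 243.5 nm.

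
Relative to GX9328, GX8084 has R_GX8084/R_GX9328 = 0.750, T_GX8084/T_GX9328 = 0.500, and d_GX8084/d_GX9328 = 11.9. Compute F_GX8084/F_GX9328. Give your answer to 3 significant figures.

L_GX8084/L_GX9328 = (R_GX8084/R_GX9328)²(T_GX8084/T_GX9328)⁴ = (0.750)² × (0.500)⁴ = 0.03516.
F_GX8084/F_GX9328 = (L_GX8084/L_GX9328)/(d_GX8084/d_GX9328)² = 0.03516 / (11.9)² = 2.483×10^-4.

2.48×10^-4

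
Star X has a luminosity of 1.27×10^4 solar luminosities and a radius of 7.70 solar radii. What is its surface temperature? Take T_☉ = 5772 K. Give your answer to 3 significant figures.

T/T_☉ = (L/L_☉)^(1/4) / (R/R_☉)^(1/2)
T = 5772 × (1.27×10^4)^(1/4) / √(7.70) = 5772 × 10.62 / 2.775 = 2.208×10^4 K.

2.21×10^4 K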